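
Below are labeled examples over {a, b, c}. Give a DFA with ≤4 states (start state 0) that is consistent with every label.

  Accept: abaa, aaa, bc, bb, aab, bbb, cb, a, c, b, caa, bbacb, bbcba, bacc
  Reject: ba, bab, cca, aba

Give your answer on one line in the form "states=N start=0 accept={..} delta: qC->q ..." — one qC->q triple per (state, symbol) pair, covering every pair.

states=3 start=0 accept={0,1} delta: 0a->0 0b->1 0c->1 1a->2 1b->0 1c->1 2a->0 2b->2 2c->0

Grow the machine one transition at a time. Run the examples from 0; the earliest place one falls off (shortest prefix, ties alphabetical) gets sent to the lowest-numbered state that keeps every Accept/Reject pair distinguishable — a pair clashes when both reach the same state with identical unread suffix — and to a fresh state only if none does.
a: 0a undefined. 0a->0: ok.
b: 0b undefined. 0b->0: no, abaa/ba meet in 0. Open state 1: 0b->1.
c: 0c undefined. 0c->0: no, aaa/cca meet in 0. 0c->1: ok.
ba: 1a undefined. 1a->0: no, abaa/ba meet in 0. 1a->1: no, abaa/ba meet in 1. Open state 2: 1a->2.
bb: 1b undefined. 1b->0: ok.
bc: 1c undefined. 1c->0: no, aaa/cca meet in 0. 1c->1: ok.
bab: 2b undefined. 2b->0: no, aaa/bab meet in 0. 2b->1: no, bc/bab meet in 1. 2b->2: ok.
bac: 2c undefined. 2c->0: ok.
caa: 2a undefined. 2a->0: ok.
All examples now run through 3 states with every (state, symbol) defined. Accept strings end in {0,1}, Reject strings end in {2}; accept={0,1}.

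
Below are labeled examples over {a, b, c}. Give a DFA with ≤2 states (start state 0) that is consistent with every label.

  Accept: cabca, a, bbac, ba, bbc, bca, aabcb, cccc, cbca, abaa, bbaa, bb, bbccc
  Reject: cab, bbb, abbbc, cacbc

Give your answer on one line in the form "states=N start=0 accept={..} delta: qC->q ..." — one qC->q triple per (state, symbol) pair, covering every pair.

states=2 start=0 accept={0} delta: 0a->0 0b->1 0c->0 1a->0 1b->0 1c->1

Grow the machine one transition at a time. Run the examples from 0; the earliest place one falls off (shortest prefix, ties alphabetical) gets sent to the lowest-numbered state that keeps every Accept/Reject pair distinguishable — a pair clashes when both reach the same state with identical unread suffix — and to a fresh state only if none does.
a: 0a undefined. 0a->0: ok.
b: 0b undefined. 0b->0: no, a/bbb meet in 0. Open state 1: 0b->1.
c: 0c undefined. 0c->0: ok.
ba: 1a undefined. 1a->0: ok.
bb: 1b undefined. 1b->0: ok.
bc: 1c undefined. 1c->0: no, cabca/abbbc meet in 0. 1c->1: ok.
All examples now run through 2 states with every (state, symbol) defined. Accept strings end in {0}, Reject strings end in {1}; accept={0}.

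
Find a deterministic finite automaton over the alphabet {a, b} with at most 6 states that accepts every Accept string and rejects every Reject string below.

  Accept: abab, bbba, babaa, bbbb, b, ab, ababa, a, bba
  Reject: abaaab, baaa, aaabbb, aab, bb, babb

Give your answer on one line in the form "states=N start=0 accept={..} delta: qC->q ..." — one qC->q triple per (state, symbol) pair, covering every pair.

states=6 start=0 accept={0,1,2} delta: 0a->1 0b->2 1a->2 1b->0 2a->3 2b->4 3a->2 3b->5 4a->0 4b->0 5a->0 5b->3

State merging on the prefix tree: take the shortest (then alphabetical) example prefix whose next move is undefined and point that move at state 0, else 1, else 2, ...; a target is out if some Accept/Reject pair would then sit in one state with the same input left (inseparable). If every existing state is out, open a new one.
a: 0a undefined. 0a->0: no, b/aab meet in 0 with "b" left. Open state 1: 0a->1.
b: 0b undefined. 0b->0: no, bbbb/bb meet in 0. 0b->1: no, ab/bb meet in 1 with "b" left. Open state 2: 0b->2.
aa: 1a undefined. 1a->0: no, b/aab meet in 2. 1a->1: no, ab/aab meet in 1 with "b" left. 1a->2: ok.
ab: 1b undefined. 1b->0: ok.
ba: 2a undefined. 2a->0: no, b/abaaab meet in 2. 2a->1: no, abab/abaaab meet in 0. 2a->2: no, bbbb/aaabbb meet in 2 with "bbb" left. Open state 3: 2a->3.
bb: 2b undefined. 2b->0: no, abab/aab meet in 0. 2b->1: no, bbba/aab meet in 1. 2b->2: no, bbbb/aab meet in 2. 2b->3: no, bbbb/babb meet in 3 with "bb" left. Open state 4: 2b->4.
baa: 3a undefined. 3a->0: no, ababa/baaa meet in 1. 3a->1: no, b/baaa meet in 2. 3a->2: ok.
bab: 3b undefined. 3b->0: no, abab/abaaab meet in 0. 3b->1: no, abab/babb meet in 0. 3b->2: no, babaa/abaaab meet in 2. 3b->3: no, babaa/abaaab meet in 3. 3b->4: no, bbbb/aaabbb meet in 4 with "bb" left. Open state 5: 3b->5.
bba: 4a undefined. 4a->0: ok.
bbb: 4b undefined. 4b->0: ok.
baba: 5a undefined. 5a->0: ok.
babb: 5b undefined. 5b->0: no, abab/babb meet in 0. 5b->1: no, abab/aaabbb meet in 0. 5b->2: no, bbbb/babb meet in 2. 5b->3: ok.
All examples now run through 6 states with every (state, symbol) defined. Accept strings end in {0,1,2}, Reject strings end in {3,4,5}; accept={0,1,2}.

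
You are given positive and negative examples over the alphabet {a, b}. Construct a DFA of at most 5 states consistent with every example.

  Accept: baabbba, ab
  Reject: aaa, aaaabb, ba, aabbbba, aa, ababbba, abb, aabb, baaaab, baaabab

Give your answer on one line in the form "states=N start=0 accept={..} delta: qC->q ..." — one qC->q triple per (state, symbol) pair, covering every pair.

states=5 start=0 accept={1} delta: 0a->0 0b->1 1a->2 1b->0 2a->3 2b->0 3a->3 3b->4 4a->1 4b->3

Grow the machine one transition at a time. Run the examples from 0; the earliest place one falls off (shortest prefix, ties alphabetical) gets sent to the lowest-numbered state that keeps every Accept/Reject pair distinguishable — a pair clashes when both reach the same state with identical unread suffix — and to a fresh state only if none does.
a: 0a undefined. 0a->0: ok.
b: 0b undefined. 0b->0: no, baabbba/aaa meet in 0. Open state 1: 0b->1.
ba: 1a undefined. 1a->0: no, baabbba/ababbba meet in 1 with "bba" left. 1a->1: no, baabbba/aabbbba meet in 1 with "bbba" left. Open state 2: 1a->2.
abb: 1b undefined. 1b->0: ok.
baa: 2a undefined. 2a->0: no, baabbba/ba meet in 2. 2a->1: no, baabbba/aaa meet in 0. 2a->2: no, baabbba/ababbba meet in 2 with "bbba" left. Open state 3: 2a->3.
abab: 2b undefined. 2b->0: ok.
baaa: 3a undefined. 3a->0: no, ab/baaaab meet in 1. 3a->1: no, ab/baaabab meet in 1. 3a->2: no, ab/baaabab meet in 1. 3a->3: ok.
baab: 3b undefined. 3b->0: no, baabbba/aaa meet in 0. 3b->1: no, baabbba/ba meet in 2. 3b->2: no, baabbba/ba meet in 2. 3b->3: no, baabbba/baaaab meet in 3. Open state 4: 3b->4.
baabb: 4b undefined. 4b->0: no, baabbba/ba meet in 2. 4b->1: no, baabbba/aaa meet in 0. 4b->2: no, baabbba/aaa meet in 0. 4b->3: ok.
baaaba: 4a undefined. 4a->0: no, baabbba/aaa meet in 0. 4a->1: ok.
All examples now run through 5 states with every (state, symbol) defined. Accept strings end in {1}, Reject strings end in {0,2,4}; accept={1}.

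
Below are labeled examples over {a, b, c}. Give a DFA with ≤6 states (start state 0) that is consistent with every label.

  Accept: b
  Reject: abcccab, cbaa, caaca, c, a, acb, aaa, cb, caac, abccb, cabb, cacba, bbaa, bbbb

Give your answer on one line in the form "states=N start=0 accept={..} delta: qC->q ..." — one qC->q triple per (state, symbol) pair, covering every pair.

states=3 start=0 accept={1} delta: 0a->0 0b->1 0c->2 1a->1 1b->0 1c->0 2a->0 2b->0 2c->1

Grow the machine one transition at a time. Run the examples from 0; the earliest place one falls off (shortest prefix, ties alphabetical) gets sent to the lowest-numbered state that keeps every Accept/Reject pair distinguishable — a pair clashes when both reach the same state with identical unread suffix — and to a fresh state only if none does.
a: 0a undefined. 0a->0: ok.
b: 0b undefined. 0b->0: no, b/a meet in 0. Open state 1: 0b->1.
c: 0c undefined. 0c->0: no, b/acb meet in 1. 0c->1: no, b/c meet in 1. Open state 2: 0c->2.
bb: 1b undefined. 1b->0: ok.
ca: 2a undefined. 2a->0: ok.
cb: 2b undefined. 2b->0: ok.
abc: 1c undefined. 1c->0: ok.
abccc: 2c undefined. 2c->0: no, b/abcccab meet in 1. 2c->1: ok.
abccca: 1a undefined. 1a->0: no, b/abcccab meet in 1. 1a->1: ok.
All examples now run through 3 states with every (state, symbol) defined. Accept strings end in {1}, Reject strings end in {0,2}; accept={1}.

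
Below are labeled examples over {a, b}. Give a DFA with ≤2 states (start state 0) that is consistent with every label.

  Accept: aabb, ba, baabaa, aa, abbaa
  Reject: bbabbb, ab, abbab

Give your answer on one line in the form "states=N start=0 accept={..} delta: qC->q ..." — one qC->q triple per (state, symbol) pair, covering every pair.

states=2 start=0 accept={0} delta: 0a->0 0b->1 1a->0 1b->0

State merging on the prefix tree: take the shortest (then alphabetical) example prefix whose next move is undefined and point that move at state 0, else 1, else 2, ...; a target is out if some Accept/Reject pair would then sit in one state with the same input left (inseparable). If every existing state is out, open a new one.
a: 0a undefined. 0a->0: ok.
b: 0b undefined. 0b->0: no, aabb/bbabbb meet in 0. Open state 1: 0b->1.
ba: 1a undefined. 1a->0: ok.
bb: 1b undefined. 1b->0: ok.
All examples now run through 2 states with every (state, symbol) defined. Accept strings end in {0}, Reject strings end in {1}; accept={0}.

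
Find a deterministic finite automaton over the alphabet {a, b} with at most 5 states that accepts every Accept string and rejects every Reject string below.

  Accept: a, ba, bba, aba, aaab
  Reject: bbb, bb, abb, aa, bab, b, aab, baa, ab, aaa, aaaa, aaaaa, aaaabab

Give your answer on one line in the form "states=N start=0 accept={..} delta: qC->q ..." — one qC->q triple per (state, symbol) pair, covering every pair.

Grow the machine one transition at a time. Run the examples from 0; the earliest place one falls off (shortest prefix, ties alphabetical) gets sent to the lowest-numbered state that keeps every Accept/Reject pair distinguishable — a pair clashes when both reach the same state with identical unread suffix — and to a fresh state only if none does.
a: 0a undefined. 0a->0: no, a/aa meet in 0. Open state 1: 0a->1.
b: 0b undefined. 0b->0: ok.
aa: 1a undefined. 1a->0: no, a/aaa meet in 1. 1a->1: no, a/aa meet in 1. Open state 2: 1a->2.
ab: 1b undefined. 1b->0: ok.
aaa: 2a undefined. 2a->0: no, a/aaaa meet in 1. 2a->1: no, a/aaa meet in 1. 2a->2: no, aaab/aab meet in 2 with "b" left. Open state 3: 2a->3.
aab: 2b undefined. 2b->0: ok.
aaaa: 3a undefined. 3a->0: no, a/aaaaa meet in 1. 3a->1: no, a/aaaa meet in 1. 3a->2: ok.
aaab: 3b undefined. 3b->0: no, aaab/bbb meet in 0. 3b->1: ok.
All examples now run through 4 states with every (state, symbol) defined. Accept strings end in {1}, Reject strings end in {0,2,3}; accept={1}.

states=4 start=0 accept={1} delta: 0a->1 0b->0 1a->2 1b->0 2a->3 2b->0 3a->2 3b->1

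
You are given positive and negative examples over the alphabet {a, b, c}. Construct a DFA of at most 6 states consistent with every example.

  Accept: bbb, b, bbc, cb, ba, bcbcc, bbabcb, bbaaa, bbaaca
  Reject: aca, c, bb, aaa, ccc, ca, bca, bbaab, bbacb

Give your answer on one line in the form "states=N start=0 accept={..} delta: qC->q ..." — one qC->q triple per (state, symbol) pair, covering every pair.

states=5 start=0 accept={1} delta: 0a->0 0b->1 0c->0 1a->1 1b->2 1c->2 2a->3 2b->1 2c->1 3a->4 3b->0 3c->1 4a->1 4b->0 4c->1

State merging on the prefix tree: take the shortest (then alphabetical) example prefix whose next move is undefined and point that move at state 0, else 1, else 2, ...; a target is out if some Accept/Reject pair would then sit in one state with the same input left (inseparable). If every existing state is out, open a new one.
a: 0a undefined. 0a->0: ok.
b: 0b undefined. 0b->0: no, bbb/bb meet in 0. Open state 1: 0b->1.
c: 0c undefined. 0c->0: ok.
ba: 1a undefined. 1a->0: no, ba/aca meet in 0. 1a->1: ok.
bb: 1b undefined. 1b->0: no, bbb/bbaab meet in 1. 1b->1: no, bbb/bb meet in 1. Open state 2: 1b->2.
bc: 1c undefined. 1c->0: no, bcbcc/aca meet in 0. 1c->1: no, b/bca meet in 1. 1c->2: ok.
bba: 2a undefined. 2a->0: no, b/bbaab meet in 1. 2a->1: no, bbb/bbacb meet in 2 with "b" left. 2a->2: no, bbb/bbaab meet in 2 with "b" left. Open state 3: 2a->3.
bbb: 2b undefined. 2b->0: no, bbb/aca meet in 0. 2b->1: ok.
bbc: 2c undefined. 2c->0: no, bbc/aca meet in 0. 2c->1: ok.
bbaa: 3a undefined. 3a->0: no, bbb/bbaab meet in 1. 3a->1: no, bbaaca/bca meet in 3. 3a->2: no, bbb/bbaab meet in 1. 3a->3: no, bbaaa/bca meet in 3. Open state 4: 3a->4.
bbab: 3b undefined. 3b->0: ok.
bbac: 3c undefined. 3c->0: no, bbb/bbacb meet in 1. 3c->1: ok.
bbaaa: 4a undefined. 4a->0: no, bbaaa/aca meet in 0. 4a->1: ok.
bbaab: 4b undefined. 4b->0: ok.
bbaac: 4c undefined. 4c->0: no, bbaaca/aca meet in 0. 4c->1: ok.
All examples now run through 5 states with every (state, symbol) defined. Accept strings end in {1}, Reject strings end in {0,2,3}; accept={1}.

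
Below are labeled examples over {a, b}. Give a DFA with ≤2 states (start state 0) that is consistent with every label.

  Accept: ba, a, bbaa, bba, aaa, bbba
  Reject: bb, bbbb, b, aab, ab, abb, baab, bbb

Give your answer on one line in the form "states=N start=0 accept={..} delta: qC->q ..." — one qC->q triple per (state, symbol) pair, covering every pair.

Fold the examples into a partial DFA from state 0: repeatedly fix the first undefined (state, symbol) met by the shortest-then-alphabetical prefix, trying targets in increasing order and rejecting any under which an Accept and a Reject string meet in one state with the same remainder; add a state when all current targets are rejected. Accepting states are where Accept strings end.
a: 0a undefined. 0a->0: ok.
b: 0b undefined. 0b->0: no, ba/bb meet in 0. Open state 1: 0b->1.
ba: 1a undefined. 1a->0: ok.
bb: 1b undefined. 1b->0: no, ba/bb meet in 0. 1b->1: ok.
All examples now run through 2 states with every (state, symbol) defined. Accept strings end in {0}, Reject strings end in {1}; accept={0}.

states=2 start=0 accept={0} delta: 0a->0 0b->1 1a->0 1b->1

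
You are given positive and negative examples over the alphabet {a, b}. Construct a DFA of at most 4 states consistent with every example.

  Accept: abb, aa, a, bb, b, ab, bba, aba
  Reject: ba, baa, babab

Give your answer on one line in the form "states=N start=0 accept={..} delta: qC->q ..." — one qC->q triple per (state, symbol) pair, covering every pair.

states=4 start=0 accept={0,1,2} delta: 0a->1 0b->2 1a->0 1b->0 2a->3 2b->0 3a->3 3b->3

State merging on the prefix tree: take the shortest (then alphabetical) example prefix whose next move is undefined and point that move at state 0, else 1, else 2, ...; a target is out if some Accept/Reject pair would then sit in one state with the same input left (inseparable). If every existing state is out, open a new one.
a: 0a undefined. 0a->0: no, aba/ba meet in 0 with "ba" left. Open state 1: 0a->1.
b: 0b undefined. 0b->0: no, aa/baa meet in 1 with "a" left. 0b->1: no, aa/ba meet in 1 with "a" left. Open state 2: 0b->2.
aa: 1a undefined. 1a->0: ok.
ab: 1b undefined. 1b->0: ok.
ba: 2a undefined. 2a->0: no, abb/babab meet in 2. 2a->1: no, aa/baa meet in 0. 2a->2: no, abb/ba meet in 2. Open state 3: 2a->3.
bb: 2b undefined. 2b->0: ok.
baa: 3a undefined. 3a->0: no, aa/baa meet in 0. 3a->1: no, a/baa meet in 1. 3a->2: no, abb/baa meet in 2. 3a->3: ok.
bab: 3b undefined. 3b->0: no, aa/babab meet in 0. 3b->1: no, abb/babab meet in 2. 3b->2: no, abb/babab meet in 2. 3b->3: ok.
All examples now run through 4 states with every (state, symbol) defined. Accept strings end in {0,1,2}, Reject strings end in {3}; accept={0,1,2}.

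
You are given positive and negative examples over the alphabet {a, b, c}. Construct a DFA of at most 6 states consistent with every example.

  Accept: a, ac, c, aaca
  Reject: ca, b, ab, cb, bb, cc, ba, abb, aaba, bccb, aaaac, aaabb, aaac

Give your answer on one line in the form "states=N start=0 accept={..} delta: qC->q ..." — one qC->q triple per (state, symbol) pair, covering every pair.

states=4 start=0 accept={1,3} delta: 0a->1 0b->2 0c->3 1a->2 1b->0 1c->1 2a->2 2b->2 2c->0 3a->0 3b->0 3c->0

Grow the machine one transition at a time. Run the examples from 0; the earliest place one falls off (shortest prefix, ties alphabetical) gets sent to the lowest-numbered state that keeps every Accept/Reject pair distinguishable — a pair clashes when both reach the same state with identical unread suffix — and to a fresh state only if none does.
a: 0a undefined. 0a->0: no, ac/aaaac meet in 0 with "c" left. Open state 1: 0a->1.
b: 0b undefined. 0b->0: no, a/ba meet in 1. 0b->1: no, a/b meet in 1. Open state 2: 0b->2.
c: 0c undefined. 0c->0: no, a/ca meet in 1. 0c->1: no, ac/cc meet in 1 with "c" left. 0c->2: no, c/b meet in 2. Open state 3: 0c->3.
aa: 1a undefined. 1a->0: no, ac/aaac meet in 1 with "c" left. 1a->1: no, ac/aaaac meet in 1 with "c" left. 1a->2: ok.
ab: 1b undefined. 1b->0: ok.
ac: 1c undefined. 1c->0: no, ac/ab meet in 0. 1c->1: ok.
ba: 2a undefined. 2a->0: no, a/aaaac meet in 1. 2a->1: no, a/ba meet in 1. 2a->2: ok.
bb: 2b undefined. 2b->0: no, a/aaba meet in 1. 2b->1: no, a/bb meet in 1. 2b->2: ok.
bc: 2c undefined. 2c->0: ok.
ca: 3a undefined. 3a->0: ok.
cb: 3b undefined. 3b->0: ok.
cc: 3c undefined. 3c->0: ok.
All examples now run through 4 states with every (state, symbol) defined. Accept strings end in {1,3}, Reject strings end in {0,2}; accept={1,3}.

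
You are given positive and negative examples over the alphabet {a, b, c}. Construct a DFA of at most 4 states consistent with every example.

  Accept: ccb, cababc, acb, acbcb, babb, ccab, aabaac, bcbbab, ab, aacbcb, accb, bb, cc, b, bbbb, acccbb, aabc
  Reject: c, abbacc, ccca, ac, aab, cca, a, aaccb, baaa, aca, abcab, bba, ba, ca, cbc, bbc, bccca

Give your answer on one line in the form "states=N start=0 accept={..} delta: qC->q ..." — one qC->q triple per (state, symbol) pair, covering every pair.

State merging on the prefix tree: take the shortest (then alphabetical) example prefix whose next move is undefined and point that move at state 0, else 1, else 2, ...; a target is out if some Accept/Reject pair would then sit in one state with the same input left (inseparable). If every existing state is out, open a new one.
a: 0a undefined. 0a->0: no, ccb/aaccb meet in 0 with "ccb" left. Open state 1: 0a->1.
b: 0b undefined. 0b->0: ok.
c: 0c undefined. 0c->0: no, ccb/c meet in 0. 0c->1: no, cc/ac meet in 1 with "c" left. Open state 2: 0c->2.
aa: 1a undefined. 1a->0: no, ccb/aaccb meet in 2 with "cb" left. 1a->1: no, ab/aab meet in 1 with "b" left. 1a->2: no, aabc/cbc meet in 2 with "bc" left. Open state 3: 1a->3.
ab: 1b undefined. 1b->0: ok.
ac: 1c undefined. 1c->0: no, acb/ac meet in 0. 1c->1: ok.
ca: 2a undefined. 2a->0: no, cababc/c meet in 2. 2a->1: no, cababc/c meet in 2. 2a->2: no, acbcb/abcab meet in 2 with "b" left. 2a->3: ok.
cb: 2b undefined. 2b->0: ok.
cc: 2c undefined. 2c->0: ok.
aab: 3b undefined. 3b->0: no, ccb/aab meet in 0. 3b->1: no, cababc/abbacc meet in 1. 3b->2: ok.
aac: 3c undefined. 3c->0: no, ccb/aaccb meet in 0. 3c->1: no, ccb/aaccb meet in 0. 3c->2: no, ccb/aaccb meet in 0. 3c->3: ok.
baaa: 3a undefined. 3a->0: no, ccb/baaa meet in 0. 3a->1: no, aabaac/abbacc meet in 1. 3a->2: ok.
All examples now run through 4 states with every (state, symbol) defined. Accept strings end in {0}, Reject strings end in {1,2,3}; accept={0}.

states=4 start=0 accept={0} delta: 0a->1 0b->0 0c->2 1a->3 1b->0 1c->1 2a->3 2b->0 2c->0 3a->2 3b->2 3c->3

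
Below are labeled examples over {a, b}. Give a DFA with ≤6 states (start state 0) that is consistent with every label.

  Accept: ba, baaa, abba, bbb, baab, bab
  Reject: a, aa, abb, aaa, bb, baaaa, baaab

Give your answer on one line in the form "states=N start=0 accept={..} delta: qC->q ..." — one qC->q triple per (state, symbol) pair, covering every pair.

states=5 start=0 accept={1,2,4} delta: 0a->0 0b->1 1a->2 1b->3 2a->3 2b->1 3a->4 3b->1 4a->0 4b->0

Grow the machine one transition at a time. Run the examples from 0; the earliest place one falls off (shortest prefix, ties alphabetical) gets sent to the lowest-numbered state that keeps every Accept/Reject pair distinguishable — a pair clashes when both reach the same state with identical unread suffix — and to a fresh state only if none does.
a: 0a undefined. 0a->0: ok.
b: 0b undefined. 0b->0: no, ba/a meet in 0. Open state 1: 0b->1.
ba: 1a undefined. 1a->0: no, ba/a meet in 0. 1a->1: no, ba/baaaa meet in 1. Open state 2: 1a->2.
bb: 1b undefined. 1b->0: no, abba/a meet in 0. 1b->1: no, bbb/abb meet in 1. 1b->2: no, ba/abb meet in 2. Open state 3: 1b->3.
baa: 2a undefined. 2a->0: no, baaa/a meet in 0. 2a->1: no, baab/abb meet in 3. 2a->2: no, ba/baaaa meet in 2. 2a->3: ok.
bab: 2b undefined. 2b->0: no, bab/a meet in 0. 2b->1: ok.
bbb: 3b undefined. 3b->0: no, bbb/a meet in 0. 3b->1: ok.
abba: 3a undefined. 3a->0: no, baaa/a meet in 0. 3a->1: no, ba/baaaa meet in 2. 3a->2: no, bbb/baaab meet in 1. 3a->3: no, baaa/abb meet in 3. Open state 4: 3a->4.
baaaa: 4a undefined. 4a->0: ok.
baaab: 4b undefined. 4b->0: ok.
All examples now run through 5 states with every (state, symbol) defined. Accept strings end in {1,2,4}, Reject strings end in {0,3}; accept={1,2,4}.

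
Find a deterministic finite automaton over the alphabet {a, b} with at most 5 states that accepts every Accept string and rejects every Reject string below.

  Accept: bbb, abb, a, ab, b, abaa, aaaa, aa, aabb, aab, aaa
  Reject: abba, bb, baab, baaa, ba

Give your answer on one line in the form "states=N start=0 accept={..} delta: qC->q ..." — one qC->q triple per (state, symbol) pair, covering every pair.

states=4 start=0 accept={0,1,2} delta: 0a->1 0b->2 1a->1 1b->0 2a->3 2b->3 3a->2 3b->0

Fold the examples into a partial DFA from state 0: repeatedly fix the first undefined (state, symbol) met by the shortest-then-alphabetical prefix, trying targets in increasing order and rejecting any under which an Accept and a Reject string meet in one state with the same remainder; add a state when all current targets are rejected. Accepting states are where Accept strings end.
a: 0a undefined. 0a->0: no, abb/bb meet in 0 with "bb" left. Open state 1: 0a->1.
b: 0b undefined. 0b->0: no, bbb/bb meet in 0. 0b->1: no, ab/bb meet in 1 with "b" left. Open state 2: 0b->2.
aa: 1a undefined. 1a->0: no, aabb/bb meet in 2 with "b" left. 1a->1: ok.
ab: 1b undefined. 1b->0: ok.
ba: 2a undefined. 2a->0: no, a/baaa meet in 1. 2a->1: no, a/abba meet in 1. 2a->2: no, abb/abba meet in 2. Open state 3: 2a->3.
bb: 2b undefined. 2b->0: no, ab/bb meet in 0. 2b->1: no, a/bb meet in 1. 2b->2: no, bbb/bb meet in 2. 2b->3: ok.
baa: 3a undefined. 3a->0: no, abb/baab meet in 2. 3a->1: no, a/baaa meet in 1. 3a->2: ok.
bbb: 3b undefined. 3b->0: ok.
All examples now run through 4 states with every (state, symbol) defined. Accept strings end in {0,1,2}, Reject strings end in {3}; accept={0,1,2}.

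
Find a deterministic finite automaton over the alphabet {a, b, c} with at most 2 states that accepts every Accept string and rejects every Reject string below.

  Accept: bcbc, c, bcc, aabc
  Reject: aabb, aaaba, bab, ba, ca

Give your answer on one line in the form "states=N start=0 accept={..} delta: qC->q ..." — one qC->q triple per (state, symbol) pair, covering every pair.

State merging on the prefix tree: take the shortest (then alphabetical) example prefix whose next move is undefined and point that move at state 0, else 1, else 2, ...; a target is out if some Accept/Reject pair would then sit in one state with the same input left (inseparable). If every existing state is out, open a new one.
a: 0a undefined. 0a->0: ok.
b: 0b undefined. 0b->0: ok.
c: 0c undefined. 0c->0: no, bcbc/aabb meet in 0. Open state 1: 0c->1.
ca: 1a undefined. 1a->0: ok.
bcb: 1b undefined. 1b->0: ok.
bcc: 1c undefined. 1c->0: no, bcc/aabb meet in 0. 1c->1: ok.
All examples now run through 2 states with every (state, symbol) defined. Accept strings end in {1}, Reject strings end in {0}; accept={1}.

states=2 start=0 accept={1} delta: 0a->0 0b->0 0c->1 1a->0 1b->0 1c->1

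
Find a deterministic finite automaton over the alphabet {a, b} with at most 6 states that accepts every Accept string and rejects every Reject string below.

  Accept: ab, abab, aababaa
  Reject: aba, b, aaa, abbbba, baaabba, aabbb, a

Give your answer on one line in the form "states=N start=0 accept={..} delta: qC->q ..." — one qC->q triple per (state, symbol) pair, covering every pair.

states=4 start=0 accept={2} delta: 0a->1 0b->0 1a->0 1b->2 2a->3 2b->0 3a->2 3b->2

State merging on the prefix tree: take the shortest (then alphabetical) example prefix whose next move is undefined and point that move at state 0, else 1, else 2, ...; a target is out if some Accept/Reject pair would then sit in one state with the same input left (inseparable). If every existing state is out, open a new one.
a: 0a undefined. 0a->0: no, ab/b meet in 0 with "b" left. Open state 1: 0a->1.
b: 0b undefined. 0b->0: ok.
aa: 1a undefined. 1a->0: ok.
ab: 1b undefined. 1b->0: no, ab/b meet in 0. 1b->1: no, ab/aaa meet in 1. Open state 2: 1b->2.
aba: 2a undefined. 2a->0: no, abab/aba meet in 0. 2a->1: no, aababaa/b meet in 0. 2a->2: no, ab/aba meet in 2. Open state 3: 2a->3.
abb: 2b undefined. 2b->0: ok.
abab: 3b undefined. 3b->0: no, abab/b meet in 0. 3b->1: no, abab/aaa meet in 1. 3b->2: ok.
aababaa: 3a undefined. 3a->0: no, aababaa/b meet in 0. 3a->1: no, aababaa/aaa meet in 1. 3a->2: ok.
All examples now run through 4 states with every (state, symbol) defined. Accept strings end in {2}, Reject strings end in {0,1,3}; accept={2}.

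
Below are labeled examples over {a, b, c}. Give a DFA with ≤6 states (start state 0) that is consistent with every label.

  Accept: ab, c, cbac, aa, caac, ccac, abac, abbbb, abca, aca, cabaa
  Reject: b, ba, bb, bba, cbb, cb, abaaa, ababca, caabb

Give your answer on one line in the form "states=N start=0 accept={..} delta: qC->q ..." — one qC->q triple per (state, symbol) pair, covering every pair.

states=6 start=0 accept={2,4} delta: 0a->1 0b->0 0c->2 1a->2 1b->2 1c->1 2a->3 2b->3 2c->3 3a->4 3b->5 3c->2 4a->0 4b->0 4c->2 5a->1 5b->2 5c->0

Grow the machine one transition at a time. Run the examples from 0; the earliest place one falls off (shortest prefix, ties alphabetical) gets sent to the lowest-numbered state that keeps every Accept/Reject pair distinguishable — a pair clashes when both reach the same state with identical unread suffix — and to a fresh state only if none does.
a: 0a undefined. 0a->0: no, ab/b meet in 0 with "b" left. Open state 1: 0a->1.
b: 0b undefined. 0b->0: ok.
c: 0c undefined. 0c->0: no, c/b meet in 0. 0c->1: no, ab/cb meet in 1 with "b" left. Open state 2: 0c->2.
aa: 1a undefined. 1a->0: no, aa/b meet in 0. 1a->1: no, aa/ba meet in 1. 1a->2: ok.
ab: 1b undefined. 1b->0: no, ab/b meet in 0. 1b->1: no, ab/ba meet in 1. 1b->2: ok.
ac: 1c undefined. 1c->0: no, aca/ba meet in 1. 1c->1: ok.
ca: 2a undefined. 2a->0: no, ab/abaaa meet in 2. 2a->1: no, abac/ba meet in 1. 2a->2: no, ab/abaaa meet in 2. Open state 3: 2a->3.
cb: 2b undefined. 2b->0: no, cbac/ba meet in 1. 2b->1: no, ab/cbb meet in 2. 2b->2: no, ab/cbb meet in 2. 2b->3: ok.
cc: 2c undefined. 2c->0: no, ccac/ba meet in 1. 2c->1: no, ccac/ba meet in 1. 2c->2: no, abca/cb meet in 3. 2c->3: ok.
caa: 3a undefined. 3a->0: no, abca/b meet in 0. 3a->1: no, ab/abaaa meet in 2. 3a->2: no, cbac/cb meet in 3. 3a->3: no, abbbb/caabb meet in 3 with "bb" left. Open state 4: 3a->4.
cab: 3b undefined. 3b->0: no, abbbb/b meet in 0. 3b->1: no, ab/ababca meet in 2. 3b->2: no, ab/cbb meet in 2. 3b->3: no, abbbb/cbb meet in 3. 3b->4: no, abca/cbb meet in 4. Open state 5: 3b->5.
abac: 3c undefined. 3c->0: no, abac/b meet in 0. 3c->1: no, abac/ba meet in 1. 3c->2: ok.
caab: 4b undefined. 4b->0: ok.
caac: 4c undefined. 4c->0: no, cbac/b meet in 0. 4c->1: no, cbac/ba meet in 1. 4c->2: ok.
caba: 5a undefined. 5a->0: no, cabaa/ba meet in 1. 5a->1: ok.
abaaa: 4a undefined. 4a->0: ok.
ababc: 5c undefined. 5c->0: ok.
abbbb: 5b undefined. 5b->0: no, abbbb/b meet in 0. 5b->1: no, abbbb/ba meet in 1. 5b->2: ok.
All examples now run through 6 states with every (state, symbol) defined. Accept strings end in {2,4}, Reject strings end in {0,1,3,5}; accept={2,4}.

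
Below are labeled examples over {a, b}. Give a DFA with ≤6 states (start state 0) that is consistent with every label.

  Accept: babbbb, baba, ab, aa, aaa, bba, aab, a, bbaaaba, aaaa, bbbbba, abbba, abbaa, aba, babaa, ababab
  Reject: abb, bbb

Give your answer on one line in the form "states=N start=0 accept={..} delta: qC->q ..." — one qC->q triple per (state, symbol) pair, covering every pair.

Grow the machine one transition at a time. Run the examples from 0; the earliest place one falls off (shortest prefix, ties alphabetical) gets sent to the lowest-numbered state that keeps every Accept/Reject pair distinguishable — a pair clashes when both reach the same state with identical unread suffix — and to a fresh state only if none does.
a: 0a undefined. 0a->0: ok.
b: 0b undefined. 0b->0: no, babbbb/abb meet in 0. Open state 1: 0b->1.
ba: 1a undefined. 1a->0: ok.
bb: 1b undefined. 1b->0: no, babbbb/abb meet in 0. 1b->1: no, babbbb/abb meet in 1. Open state 2: 1b->2.
bba: 2a undefined. 2a->0: ok.
bbb: 2b undefined. 2b->0: no, baba/bbb meet in 0. 2b->1: no, babbbb/abb meet in 2. 2b->2: no, babbbb/abb meet in 2. Open state 3: 2b->3.
bbbb: 3b undefined. 3b->0: ok.
abbba: 3a undefined. 3a->0: ok.
All examples now run through 4 states with every (state, symbol) defined. Accept strings end in {0,1}, Reject strings end in {2,3}; accept={0,1}.

states=4 start=0 accept={0,1} delta: 0a->0 0b->1 1a->0 1b->2 2a->0 2b->3 3a->0 3b->0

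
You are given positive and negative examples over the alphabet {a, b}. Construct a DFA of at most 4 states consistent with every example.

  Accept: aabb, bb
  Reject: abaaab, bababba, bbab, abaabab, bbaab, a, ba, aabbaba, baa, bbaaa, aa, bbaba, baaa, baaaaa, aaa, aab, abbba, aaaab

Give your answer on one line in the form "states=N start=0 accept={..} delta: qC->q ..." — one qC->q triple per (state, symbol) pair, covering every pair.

states=3 start=0 accept={2} delta: 0a->0 0b->1 1a->0 1b->2 2a->0 2b->0

Fold the examples into a partial DFA from state 0: repeatedly fix the first undefined (state, symbol) met by the shortest-then-alphabetical prefix, trying targets in increasing order and rejecting any under which an Accept and a Reject string meet in one state with the same remainder; add a state when all current targets are rejected. Accepting states are where Accept strings end.
a: 0a undefined. 0a->0: ok.
b: 0b undefined. 0b->0: no, aabb/abaaab meet in 0. Open state 1: 0b->1.
ba: 1a undefined. 1a->0: ok.
bb: 1b undefined. 1b->0: no, aabb/bababba meet in 0. 1b->1: no, aabb/abaaab meet in 1. Open state 2: 1b->2.
bba: 2a undefined. 2a->0: ok.
abbb: 2b undefined. 2b->0: ok.
All examples now run through 3 states with every (state, symbol) defined. Accept strings end in {2}, Reject strings end in {0,1}; accept={2}.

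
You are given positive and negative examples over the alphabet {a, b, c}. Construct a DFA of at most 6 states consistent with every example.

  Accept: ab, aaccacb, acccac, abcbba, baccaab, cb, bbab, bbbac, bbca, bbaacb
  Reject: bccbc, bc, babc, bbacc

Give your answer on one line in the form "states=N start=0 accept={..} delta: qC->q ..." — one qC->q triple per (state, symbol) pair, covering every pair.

states=4 start=0 accept={0,1} delta: 0a->0 0b->1 0c->0 1a->0 1b->2 1c->2 2a->2 2b->0 2c->3 3a->0 3b->1 3c->2

State merging on the prefix tree: take the shortest (then alphabetical) example prefix whose next move is undefined and point that move at state 0, else 1, else 2, ...; a target is out if some Accept/Reject pair would then sit in one state with the same input left (inseparable). If every existing state is out, open a new one.
a: 0a undefined. 0a->0: ok.
b: 0b undefined. 0b->0: no, bbbac/bc meet in 0 with "c" left. Open state 1: 0b->1.
c: 0c undefined. 0c->0: ok.
ba: 1a undefined. 1a->0: ok.
bb: 1b undefined. 1b->0: no, acccac/bbacc meet in 0. 1b->1: no, acccac/bbacc meet in 0. Open state 2: 1b->2.
bc: 1c undefined. 1c->0: no, acccac/bccbc meet in 0. 1c->1: no, ab/bc meet in 1. 1c->2: ok.
bba: 2a undefined. 2a->0: no, acccac/bbacc meet in 0. 2a->1: no, bbab/bc meet in 2. 2a->2: ok.
bbb: 2b undefined. 2b->0: ok.
bbc: 2c undefined. 2c->0: no, acccac/bbacc meet in 0. 2c->1: no, ab/bccbc meet in 1. 2c->2: no, acccac/bccbc meet in 0. Open state 3: 2c->3.
bbca: 3a undefined. 3a->0: ok.
bccb: 3b undefined. 3b->0: no, acccac/bccbc meet in 0. 3b->1: ok.
bbacc: 3c undefined. 3c->0: no, acccac/bbacc meet in 0. 3c->1: no, ab/bbacc meet in 1. 3c->2: ok.
All examples now run through 4 states with every (state, symbol) defined. Accept strings end in {0,1}, Reject strings end in {2}; accept={0,1}.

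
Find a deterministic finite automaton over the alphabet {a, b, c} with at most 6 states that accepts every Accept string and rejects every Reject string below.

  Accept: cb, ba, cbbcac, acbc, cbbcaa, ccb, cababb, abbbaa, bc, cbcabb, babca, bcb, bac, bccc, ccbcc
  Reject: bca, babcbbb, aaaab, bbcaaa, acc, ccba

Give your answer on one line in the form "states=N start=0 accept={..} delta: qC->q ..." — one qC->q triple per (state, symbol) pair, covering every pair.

states=6 start=0 accept={2,3,5} delta: 0a->0 0b->1 0c->2 1a->3 1b->0 1c->2 2a->0 2b->3 2c->4 3a->2 3b->2 3c->3 4a->3 4b->5 4c->2 5a->0 5b->0 5c->0

State merging on the prefix tree: take the shortest (then alphabetical) example prefix whose next move is undefined and point that move at state 0, else 1, else 2, ...; a target is out if some Accept/Reject pair would then sit in one state with the same input left (inseparable). If every existing state is out, open a new one.
a: 0a undefined. 0a->0: ok.
b: 0b undefined. 0b->0: no, ba/aaaab meet in 0. Open state 1: 0b->1.
c: 0c undefined. 0c->0: no, cb/aaaab meet in 1. 0c->1: no, bc/acc meet in 1 with "c" left. Open state 2: 0c->2.
ba: 1a undefined. 1a->0: no, babca/bca meet in 1 with "ca" left. 1a->1: no, ba/aaaab meet in 1. 1a->2: no, bac/acc meet in 2 with "c" left. Open state 3: 1a->3.
bb: 1b undefined. 1b->0: ok.
bc: 1c undefined. 1c->0: no, bc/bca meet in 0. 1c->1: no, ba/bca meet in 3. 1c->2: ok.
ca: 2a undefined. 2a->0: ok.
cb: 2b undefined. 2b->0: no, cb/bca meet in 0. 2b->1: no, cb/aaaab meet in 1. 2b->2: no, acbc/acc meet in 2 with "c" left. 2b->3: ok.
cc: 2c undefined. 2c->0: no, cb/ccba meet in 3. 2c->1: no, ccb/bca meet in 0. 2c->2: no, abbbaa/ccba meet in 3 with "a" left. 2c->3: no, cb/acc meet in 3. Open state 4: 2c->4.
bab: 3b undefined. 3b->0: no, cbbcaa/bca meet in 0. 3b->1: no, cbbcaa/bca meet in 0. 3b->2: ok.
bac: 3c undefined. 3c->0: no, acbc/bca meet in 0. 3c->1: no, acbc/aaaab meet in 1. 3c->2: no, cbcabb/bca meet in 0. 3c->3: ok.
ccb: 4b undefined. 4b->0: no, ccb/bca meet in 0. 4b->1: no, cb/ccba meet in 3. 4b->2: no, ccb/babcbbb meet in 2. 4b->3: no, cb/babcbbb meet in 3. 4b->4: no, ccb/babcbbb meet in 4. Open state 5: 4b->5.
bccc: 4c undefined. 4c->0: no, bccc/bca meet in 0. 4c->1: no, bccc/aaaab meet in 1. 4c->2: ok.
cbca: 3a undefined. 3a->0: no, abbbaa/bca meet in 0. 3a->1: no, abbbaa/aaaab meet in 1. 3a->2: ok.
ccba: 5a undefined. 5a->0: ok.
ccbc: 5c undefined. 5c->0: ok.
babca: 4a undefined. 4a->0: no, cbbcaa/bca meet in 0. 4a->1: no, babca/aaaab meet in 1. 4a->2: no, cbbcac/acc meet in 4. 4a->3: ok.
babcbb: 5b undefined. 5b->0: ok.
All examples now run through 6 states with every (state, symbol) defined. Accept strings end in {2,3,5}, Reject strings end in {0,1,4}; accept={2,3,5}.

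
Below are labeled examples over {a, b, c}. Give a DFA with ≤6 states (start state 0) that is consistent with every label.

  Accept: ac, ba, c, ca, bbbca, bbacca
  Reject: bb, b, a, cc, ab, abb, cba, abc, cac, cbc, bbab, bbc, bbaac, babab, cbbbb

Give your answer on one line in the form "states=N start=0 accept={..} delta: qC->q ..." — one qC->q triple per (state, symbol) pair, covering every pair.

Grow the machine one transition at a time. Run the examples from 0; the earliest place one falls off (shortest prefix, ties alphabetical) gets sent to the lowest-numbered state that keeps every Accept/Reject pair distinguishable — a pair clashes when both reach the same state with identical unread suffix — and to a fresh state only if none does.
a: 0a undefined. 0a->0: ok.
b: 0b undefined. 0b->0: no, ac/abc meet in 0 with "c" left. Open state 1: 0b->1.
c: 0c undefined. 0c->0: no, ac/a meet in 0. 0c->1: no, ac/b meet in 1. Open state 2: 0c->2.
ba: 1a undefined. 1a->0: no, ba/a meet in 0. 1a->1: no, ba/b meet in 1. 1a->2: ok.
bb: 1b undefined. 1b->0: no, ac/bbc meet in 2. 1b->1: ok.
ca: 2a undefined. 2a->0: no, ac/cac meet in 2. 2a->1: no, ca/bb meet in 1. 2a->2: ok.
cb: 2b undefined. 2b->0: no, ac/cbc meet in 2. 2b->1: no, ac/cba meet in 2. 2b->2: no, ac/cba meet in 2. Open state 3: 2b->3.
cc: 2c undefined. 2c->0: ok.
abc: 1c undefined. 1c->0: no, bbbca/a meet in 0. 1c->1: ok.
cba: 3a undefined. 3a->0: ok.
cbb: 3b undefined. 3b->0: ok.
cbc: 3c undefined. 3c->0: ok.
All examples now run through 4 states with every (state, symbol) defined. Accept strings end in {2}, Reject strings end in {0,1,3}; accept={2}.

states=4 start=0 accept={2} delta: 0a->0 0b->1 0c->2 1a->2 1b->1 1c->1 2a->2 2b->3 2c->0 3a->0 3b->0 3c->0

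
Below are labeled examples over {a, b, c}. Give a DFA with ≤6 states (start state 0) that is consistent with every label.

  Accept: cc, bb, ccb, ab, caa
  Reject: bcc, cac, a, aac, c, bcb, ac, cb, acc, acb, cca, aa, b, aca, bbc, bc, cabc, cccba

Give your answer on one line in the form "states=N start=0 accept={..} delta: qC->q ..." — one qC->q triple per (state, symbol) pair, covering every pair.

Fold the examples into a partial DFA from state 0: repeatedly fix the first undefined (state, symbol) met by the shortest-then-alphabetical prefix, trying targets in increasing order and rejecting any under which an Accept and a Reject string meet in one state with the same remainder; add a state when all current targets are rejected. Accepting states are where Accept strings end.
a: 0a undefined. 0a->0: no, cc/acc meet in 0 with "cc" left. Open state 1: 0a->1.
b: 0b undefined. 0b->0: no, cc/bcc meet in 0 with "cc" left. 0b->1: ok.
c: 0c undefined. 0c->0: no, cc/c meet in 0. 0c->1: no, cc/ac meet in 1 with "c" left. Open state 2: 0c->2.
aa: 1a undefined. 1a->0: ok.
ab: 1b undefined. 1b->0: no, bb/aa meet in 0. 1b->1: no, bb/a meet in 1. 1b->2: no, cc/bbc meet in 2 with "c" left. Open state 3: 1b->3.
ac: 1c undefined. 1c->0: ok.
ca: 2a undefined. 2a->0: no, caa/a meet in 1. 2a->1: no, caa/cac meet in 0. 2a->2: no, cc/cac meet in 2 with "c" left. 2a->3: ok.
cb: 2b undefined. 2b->0: ok.
cc: 2c undefined. 2c->0: no, cc/ac meet in 0. 2c->1: no, cc/a meet in 1. 2c->2: no, cc/bcc meet in 2. 2c->3: no, caa/cca meet in 3 with "a" left. Open state 4: 2c->4.
bbc: 3c undefined. 3c->0: ok.
caa: 3a undefined. 3a->0: no, caa/cac meet in 0. 3a->1: no, caa/a meet in 1. 3a->2: no, caa/bcc meet in 2. 3a->3: ok.
cab: 3b undefined. 3b->0: ok.
cca: 4a undefined. 4a->0: ok.
ccb: 4b undefined. 4b->0: no, ccb/cac meet in 0. 4b->1: no, ccb/a meet in 1. 4b->2: no, ccb/bcc meet in 2. 4b->3: ok.
ccc: 4c undefined. 4c->0: ok.
All examples now run through 5 states with every (state, symbol) defined. Accept strings end in {3,4}, Reject strings end in {0,1,2}; accept={3,4}.

states=5 start=0 accept={3,4} delta: 0a->1 0b->1 0c->2 1a->0 1b->3 1c->0 2a->3 2b->0 2c->4 3a->3 3b->0 3c->0 4a->0 4b->3 4c->0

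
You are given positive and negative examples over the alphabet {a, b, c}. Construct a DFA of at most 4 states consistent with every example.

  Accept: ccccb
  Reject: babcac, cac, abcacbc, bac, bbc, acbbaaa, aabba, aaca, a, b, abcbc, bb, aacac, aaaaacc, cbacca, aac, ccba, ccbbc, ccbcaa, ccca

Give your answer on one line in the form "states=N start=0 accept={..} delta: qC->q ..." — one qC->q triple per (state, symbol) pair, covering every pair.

Fold the examples into a partial DFA from state 0: repeatedly fix the first undefined (state, symbol) met by the shortest-then-alphabetical prefix, trying targets in increasing order and rejecting any under which an Accept and a Reject string meet in one state with the same remainder; add a state when all current targets are rejected. Accepting states are where Accept strings end.
a: 0a undefined. 0a->0: ok.
b: 0b undefined. 0b->0: ok.
c: 0c undefined. 0c->0: no, ccccb/babcac meet in 0. Open state 1: 0c->1.
ca: 1a undefined. 1a->0: ok.
cb: 1b undefined. 1b->0: ok.
cc: 1c undefined. 1c->0: no, ccccb/acbbaaa meet in 0. 1c->1: no, ccccb/acbbaaa meet in 0. Open state 2: 1c->2.
ccb: 2b undefined. 2b->0: ok.
ccc: 2c undefined. 2c->0: no, ccccb/acbbaaa meet in 0. 2c->1: no, ccccb/acbbaaa meet in 0. 2c->2: no, ccccb/acbbaaa meet in 0. Open state 3: 2c->3.
ccca: 3a undefined. 3a->0: ok.
cccc: 3c undefined. 3c->0: no, ccccb/acbbaaa meet in 0. 3c->1: no, ccccb/acbbaaa meet in 0. 3c->2: no, ccccb/acbbaaa meet in 0. 3c->3: ok.
ccccb: 3b undefined. 3b->0: no, ccccb/acbbaaa meet in 0. 3b->1: no, ccccb/babcac meet in 1. 3b->2: no, ccccb/aaaaacc meet in 2. 3b->3: ok.
cbacca: 2a undefined. 2a->0: ok.
All examples now run through 4 states with every (state, symbol) defined. Accept strings end in {3}, Reject strings end in {0,1,2}; accept={3}.

states=4 start=0 accept={3} delta: 0a->0 0b->0 0c->1 1a->0 1b->0 1c->2 2a->0 2b->0 2c->3 3a->0 3b->3 3c->3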